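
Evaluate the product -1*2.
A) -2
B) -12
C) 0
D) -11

-1 * 2 = -2
A) -2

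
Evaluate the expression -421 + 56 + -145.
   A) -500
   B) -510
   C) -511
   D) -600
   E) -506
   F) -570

First: -421 + 56 = -365
Then: -365 + -145 = -510
B) -510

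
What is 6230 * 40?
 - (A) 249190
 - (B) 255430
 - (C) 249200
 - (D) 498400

6230 * 40 = 249200
C) 249200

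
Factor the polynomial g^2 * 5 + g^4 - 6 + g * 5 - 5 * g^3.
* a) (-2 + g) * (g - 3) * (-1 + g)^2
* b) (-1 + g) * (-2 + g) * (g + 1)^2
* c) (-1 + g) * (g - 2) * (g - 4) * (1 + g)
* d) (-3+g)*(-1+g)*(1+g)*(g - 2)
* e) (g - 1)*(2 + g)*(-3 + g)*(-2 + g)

We need to factor g^2 * 5 + g^4 - 6 + g * 5 - 5 * g^3.
The factored form is (-3+g)*(-1+g)*(1+g)*(g - 2).
d) (-3+g)*(-1+g)*(1+g)*(g - 2)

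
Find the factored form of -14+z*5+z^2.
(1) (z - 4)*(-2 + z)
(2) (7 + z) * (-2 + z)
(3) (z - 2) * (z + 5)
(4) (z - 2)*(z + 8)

We need to factor -14+z*5+z^2.
The factored form is (7 + z) * (-2 + z).
2) (7 + z) * (-2 + z)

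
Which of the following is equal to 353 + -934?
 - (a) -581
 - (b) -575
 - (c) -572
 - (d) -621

353 + -934 = -581
a) -581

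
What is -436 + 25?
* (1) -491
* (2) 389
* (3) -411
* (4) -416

-436 + 25 = -411
3) -411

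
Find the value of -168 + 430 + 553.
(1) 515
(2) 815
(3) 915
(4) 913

First: -168 + 430 = 262
Then: 262 + 553 = 815
2) 815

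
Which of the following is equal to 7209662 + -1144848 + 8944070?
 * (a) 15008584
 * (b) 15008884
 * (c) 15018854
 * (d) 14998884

First: 7209662 + -1144848 = 6064814
Then: 6064814 + 8944070 = 15008884
b) 15008884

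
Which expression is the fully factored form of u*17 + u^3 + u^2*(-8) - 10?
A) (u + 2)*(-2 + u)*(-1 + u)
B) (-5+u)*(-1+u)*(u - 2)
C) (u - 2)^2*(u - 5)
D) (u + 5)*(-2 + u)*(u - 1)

We need to factor u*17 + u^3 + u^2*(-8) - 10.
The factored form is (-5+u)*(-1+u)*(u - 2).
B) (-5+u)*(-1+u)*(u - 2)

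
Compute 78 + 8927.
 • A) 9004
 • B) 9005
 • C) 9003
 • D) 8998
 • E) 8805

78 + 8927 = 9005
B) 9005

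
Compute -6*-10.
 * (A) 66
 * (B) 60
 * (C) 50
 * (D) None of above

-6 * -10 = 60
B) 60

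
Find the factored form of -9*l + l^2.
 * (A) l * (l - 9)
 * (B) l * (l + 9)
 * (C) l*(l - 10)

We need to factor -9*l + l^2.
The factored form is l * (l - 9).
A) l * (l - 9)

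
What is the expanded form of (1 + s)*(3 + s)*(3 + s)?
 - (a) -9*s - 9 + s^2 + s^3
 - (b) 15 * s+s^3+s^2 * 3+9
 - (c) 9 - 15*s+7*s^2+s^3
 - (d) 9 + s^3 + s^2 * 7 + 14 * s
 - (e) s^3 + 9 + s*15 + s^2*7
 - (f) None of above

Expanding (1 + s)*(3 + s)*(3 + s):
= s^3 + 9 + s*15 + s^2*7
e) s^3 + 9 + s*15 + s^2*7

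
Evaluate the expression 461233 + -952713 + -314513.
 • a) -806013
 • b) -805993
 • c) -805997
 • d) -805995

First: 461233 + -952713 = -491480
Then: -491480 + -314513 = -805993
b) -805993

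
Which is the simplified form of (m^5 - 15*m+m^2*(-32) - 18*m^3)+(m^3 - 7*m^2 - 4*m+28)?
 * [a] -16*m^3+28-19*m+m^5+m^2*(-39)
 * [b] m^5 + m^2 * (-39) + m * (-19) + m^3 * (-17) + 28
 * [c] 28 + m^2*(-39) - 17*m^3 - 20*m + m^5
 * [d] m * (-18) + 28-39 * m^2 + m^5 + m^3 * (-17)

Adding the polynomials and combining like terms:
(m^5 - 15*m + m^2*(-32) - 18*m^3) + (m^3 - 7*m^2 - 4*m + 28)
= m^5 + m^2 * (-39) + m * (-19) + m^3 * (-17) + 28
b) m^5 + m^2 * (-39) + m * (-19) + m^3 * (-17) + 28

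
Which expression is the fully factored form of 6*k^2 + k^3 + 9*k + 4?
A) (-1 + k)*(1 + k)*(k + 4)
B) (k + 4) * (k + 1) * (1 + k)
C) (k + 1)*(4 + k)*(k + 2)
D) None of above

We need to factor 6*k^2 + k^3 + 9*k + 4.
The factored form is (k + 4) * (k + 1) * (1 + k).
B) (k + 4) * (k + 1) * (1 + k)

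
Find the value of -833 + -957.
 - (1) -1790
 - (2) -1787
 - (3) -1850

-833 + -957 = -1790
1) -1790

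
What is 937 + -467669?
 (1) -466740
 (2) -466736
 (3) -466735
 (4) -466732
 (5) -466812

937 + -467669 = -466732
4) -466732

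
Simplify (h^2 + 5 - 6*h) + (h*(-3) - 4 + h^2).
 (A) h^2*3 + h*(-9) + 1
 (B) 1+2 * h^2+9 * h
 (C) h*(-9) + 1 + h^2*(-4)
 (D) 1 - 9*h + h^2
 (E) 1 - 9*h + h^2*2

Adding the polynomials and combining like terms:
(h^2 + 5 - 6*h) + (h*(-3) - 4 + h^2)
= 1 - 9*h + h^2*2
E) 1 - 9*h + h^2*2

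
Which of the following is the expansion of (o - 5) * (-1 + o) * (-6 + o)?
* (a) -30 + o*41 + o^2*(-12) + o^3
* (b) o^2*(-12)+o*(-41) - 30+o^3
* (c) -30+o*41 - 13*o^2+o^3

Expanding (o - 5) * (-1 + o) * (-6 + o):
= -30 + o*41 + o^2*(-12) + o^3
a) -30 + o*41 + o^2*(-12) + o^3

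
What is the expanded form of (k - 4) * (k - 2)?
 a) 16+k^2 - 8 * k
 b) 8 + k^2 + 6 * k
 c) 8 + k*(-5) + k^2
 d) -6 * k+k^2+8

Expanding (k - 4) * (k - 2):
= -6 * k+k^2+8
d) -6 * k+k^2+8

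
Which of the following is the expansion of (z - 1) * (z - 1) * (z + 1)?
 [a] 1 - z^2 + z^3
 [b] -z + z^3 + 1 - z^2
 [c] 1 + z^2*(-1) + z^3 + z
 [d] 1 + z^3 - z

Expanding (z - 1) * (z - 1) * (z + 1):
= -z + z^3 + 1 - z^2
b) -z + z^3 + 1 - z^2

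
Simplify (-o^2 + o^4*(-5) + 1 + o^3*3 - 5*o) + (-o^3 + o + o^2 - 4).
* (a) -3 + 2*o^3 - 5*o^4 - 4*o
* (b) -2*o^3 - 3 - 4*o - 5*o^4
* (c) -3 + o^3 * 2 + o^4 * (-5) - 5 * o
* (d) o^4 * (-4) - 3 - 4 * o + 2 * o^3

Adding the polynomials and combining like terms:
(-o^2 + o^4*(-5) + 1 + o^3*3 - 5*o) + (-o^3 + o + o^2 - 4)
= -3 + 2*o^3 - 5*o^4 - 4*o
a) -3 + 2*o^3 - 5*o^4 - 4*o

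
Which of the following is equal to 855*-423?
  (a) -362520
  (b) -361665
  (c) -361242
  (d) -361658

855 * -423 = -361665
b) -361665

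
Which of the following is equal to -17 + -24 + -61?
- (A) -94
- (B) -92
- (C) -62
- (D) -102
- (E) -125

First: -17 + -24 = -41
Then: -41 + -61 = -102
D) -102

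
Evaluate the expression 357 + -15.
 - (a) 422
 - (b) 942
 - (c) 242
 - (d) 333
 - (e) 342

357 + -15 = 342
e) 342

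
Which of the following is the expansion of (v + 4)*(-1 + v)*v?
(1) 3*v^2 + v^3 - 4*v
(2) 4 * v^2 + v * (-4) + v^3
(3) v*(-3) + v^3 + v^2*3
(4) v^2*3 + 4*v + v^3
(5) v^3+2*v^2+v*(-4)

Expanding (v + 4)*(-1 + v)*v:
= 3*v^2 + v^3 - 4*v
1) 3*v^2 + v^3 - 4*v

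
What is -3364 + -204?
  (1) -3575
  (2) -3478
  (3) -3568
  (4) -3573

-3364 + -204 = -3568
3) -3568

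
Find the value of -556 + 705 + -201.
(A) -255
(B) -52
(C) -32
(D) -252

First: -556 + 705 = 149
Then: 149 + -201 = -52
B) -52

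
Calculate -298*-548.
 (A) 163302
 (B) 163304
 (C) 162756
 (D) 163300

-298 * -548 = 163304
B) 163304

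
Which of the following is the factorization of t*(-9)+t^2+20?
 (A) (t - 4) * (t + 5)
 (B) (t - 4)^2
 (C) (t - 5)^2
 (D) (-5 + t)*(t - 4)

We need to factor t*(-9)+t^2+20.
The factored form is (-5 + t)*(t - 4).
D) (-5 + t)*(t - 4)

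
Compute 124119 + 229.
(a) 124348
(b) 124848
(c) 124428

124119 + 229 = 124348
a) 124348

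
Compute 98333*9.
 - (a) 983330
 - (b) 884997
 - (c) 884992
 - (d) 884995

98333 * 9 = 884997
b) 884997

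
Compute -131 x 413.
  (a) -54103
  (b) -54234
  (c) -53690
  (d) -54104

-131 * 413 = -54103
a) -54103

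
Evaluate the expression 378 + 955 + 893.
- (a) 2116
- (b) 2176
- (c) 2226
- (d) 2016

First: 378 + 955 = 1333
Then: 1333 + 893 = 2226
c) 2226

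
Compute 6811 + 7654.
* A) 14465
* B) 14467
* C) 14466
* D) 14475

6811 + 7654 = 14465
A) 14465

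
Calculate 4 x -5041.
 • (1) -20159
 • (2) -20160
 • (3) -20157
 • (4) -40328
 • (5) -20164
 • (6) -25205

4 * -5041 = -20164
5) -20164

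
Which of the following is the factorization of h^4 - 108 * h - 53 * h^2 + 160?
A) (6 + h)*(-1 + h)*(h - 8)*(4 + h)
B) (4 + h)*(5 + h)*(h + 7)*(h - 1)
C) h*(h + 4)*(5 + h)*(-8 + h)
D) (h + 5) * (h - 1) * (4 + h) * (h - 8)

We need to factor h^4 - 108 * h - 53 * h^2 + 160.
The factored form is (h + 5) * (h - 1) * (4 + h) * (h - 8).
D) (h + 5) * (h - 1) * (4 + h) * (h - 8)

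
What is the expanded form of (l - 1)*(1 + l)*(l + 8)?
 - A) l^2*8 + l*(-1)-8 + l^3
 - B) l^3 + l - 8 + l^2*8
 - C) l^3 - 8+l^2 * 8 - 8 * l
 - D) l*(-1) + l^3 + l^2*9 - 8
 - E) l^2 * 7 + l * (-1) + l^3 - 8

Expanding (l - 1)*(1 + l)*(l + 8):
= l^2*8 + l*(-1)-8 + l^3
A) l^2*8 + l*(-1)-8 + l^3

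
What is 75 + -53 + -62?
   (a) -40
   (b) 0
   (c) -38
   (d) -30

First: 75 + -53 = 22
Then: 22 + -62 = -40
a) -40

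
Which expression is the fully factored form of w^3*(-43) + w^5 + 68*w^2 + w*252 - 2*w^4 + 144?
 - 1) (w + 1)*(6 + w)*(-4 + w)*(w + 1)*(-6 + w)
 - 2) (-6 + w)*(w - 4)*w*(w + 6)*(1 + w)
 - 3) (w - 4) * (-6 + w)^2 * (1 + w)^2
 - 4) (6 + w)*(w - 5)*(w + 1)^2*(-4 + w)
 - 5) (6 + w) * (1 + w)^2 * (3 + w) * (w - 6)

We need to factor w^3*(-43) + w^5 + 68*w^2 + w*252 - 2*w^4 + 144.
The factored form is (w + 1)*(6 + w)*(-4 + w)*(w + 1)*(-6 + w).
1) (w + 1)*(6 + w)*(-4 + w)*(w + 1)*(-6 + w)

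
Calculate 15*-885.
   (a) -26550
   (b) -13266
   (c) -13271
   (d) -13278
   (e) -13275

15 * -885 = -13275
e) -13275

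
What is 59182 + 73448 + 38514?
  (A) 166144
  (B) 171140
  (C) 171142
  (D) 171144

First: 59182 + 73448 = 132630
Then: 132630 + 38514 = 171144
D) 171144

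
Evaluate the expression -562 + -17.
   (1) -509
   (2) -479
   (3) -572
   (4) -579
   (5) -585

-562 + -17 = -579
4) -579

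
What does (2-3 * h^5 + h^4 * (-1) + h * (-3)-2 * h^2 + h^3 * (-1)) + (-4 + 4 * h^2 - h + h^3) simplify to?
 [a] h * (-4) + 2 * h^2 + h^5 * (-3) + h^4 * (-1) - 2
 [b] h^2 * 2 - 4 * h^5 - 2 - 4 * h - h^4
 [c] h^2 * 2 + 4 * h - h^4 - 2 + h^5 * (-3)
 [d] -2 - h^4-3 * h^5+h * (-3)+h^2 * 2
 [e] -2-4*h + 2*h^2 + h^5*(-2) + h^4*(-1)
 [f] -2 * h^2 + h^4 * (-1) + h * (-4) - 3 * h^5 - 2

Adding the polynomials and combining like terms:
(2 - 3*h^5 + h^4*(-1) + h*(-3) - 2*h^2 + h^3*(-1)) + (-4 + 4*h^2 - h + h^3)
= h * (-4) + 2 * h^2 + h^5 * (-3) + h^4 * (-1) - 2
a) h * (-4) + 2 * h^2 + h^5 * (-3) + h^4 * (-1) - 2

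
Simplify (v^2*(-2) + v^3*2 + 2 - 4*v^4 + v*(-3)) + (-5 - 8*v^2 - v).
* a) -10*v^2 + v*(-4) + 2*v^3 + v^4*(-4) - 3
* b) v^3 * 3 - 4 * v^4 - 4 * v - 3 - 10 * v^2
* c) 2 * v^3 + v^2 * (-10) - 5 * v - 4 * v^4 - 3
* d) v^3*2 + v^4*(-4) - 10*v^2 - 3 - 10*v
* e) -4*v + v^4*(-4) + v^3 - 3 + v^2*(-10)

Adding the polynomials and combining like terms:
(v^2*(-2) + v^3*2 + 2 - 4*v^4 + v*(-3)) + (-5 - 8*v^2 - v)
= -10*v^2 + v*(-4) + 2*v^3 + v^4*(-4) - 3
a) -10*v^2 + v*(-4) + 2*v^3 + v^4*(-4) - 3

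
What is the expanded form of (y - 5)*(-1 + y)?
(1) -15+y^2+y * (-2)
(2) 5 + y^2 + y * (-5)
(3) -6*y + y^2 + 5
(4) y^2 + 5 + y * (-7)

Expanding (y - 5)*(-1 + y):
= -6*y + y^2 + 5
3) -6*y + y^2 + 5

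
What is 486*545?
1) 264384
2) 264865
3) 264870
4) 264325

486 * 545 = 264870
3) 264870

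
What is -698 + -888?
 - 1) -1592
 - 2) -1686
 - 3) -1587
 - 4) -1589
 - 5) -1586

-698 + -888 = -1586
5) -1586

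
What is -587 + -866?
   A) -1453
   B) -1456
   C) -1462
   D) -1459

-587 + -866 = -1453
A) -1453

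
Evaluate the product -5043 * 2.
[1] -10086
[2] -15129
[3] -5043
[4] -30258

-5043 * 2 = -10086
1) -10086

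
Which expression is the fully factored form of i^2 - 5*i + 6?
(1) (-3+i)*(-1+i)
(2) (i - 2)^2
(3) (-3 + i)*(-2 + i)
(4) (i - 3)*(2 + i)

We need to factor i^2 - 5*i + 6.
The factored form is (-3 + i)*(-2 + i).
3) (-3 + i)*(-2 + i)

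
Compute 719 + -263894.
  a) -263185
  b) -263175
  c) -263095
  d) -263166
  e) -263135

719 + -263894 = -263175
b) -263175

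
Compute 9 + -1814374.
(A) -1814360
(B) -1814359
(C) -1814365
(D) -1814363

9 + -1814374 = -1814365
C) -1814365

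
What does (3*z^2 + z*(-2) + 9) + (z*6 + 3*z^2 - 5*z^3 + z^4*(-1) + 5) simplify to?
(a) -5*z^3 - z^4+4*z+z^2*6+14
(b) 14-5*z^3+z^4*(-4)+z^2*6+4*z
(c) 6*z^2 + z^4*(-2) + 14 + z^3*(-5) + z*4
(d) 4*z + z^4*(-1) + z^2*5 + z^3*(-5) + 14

Adding the polynomials and combining like terms:
(3*z^2 + z*(-2) + 9) + (z*6 + 3*z^2 - 5*z^3 + z^4*(-1) + 5)
= -5*z^3 - z^4+4*z+z^2*6+14
a) -5*z^3 - z^4+4*z+z^2*6+14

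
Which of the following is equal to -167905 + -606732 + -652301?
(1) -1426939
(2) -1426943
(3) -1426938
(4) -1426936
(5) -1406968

First: -167905 + -606732 = -774637
Then: -774637 + -652301 = -1426938
3) -1426938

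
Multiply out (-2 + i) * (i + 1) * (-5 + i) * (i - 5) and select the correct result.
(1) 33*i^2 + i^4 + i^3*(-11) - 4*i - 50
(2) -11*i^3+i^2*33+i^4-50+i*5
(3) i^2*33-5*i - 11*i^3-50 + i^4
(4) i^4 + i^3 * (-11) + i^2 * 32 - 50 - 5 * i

Expanding (-2 + i) * (i + 1) * (-5 + i) * (i - 5):
= i^2*33-5*i - 11*i^3-50 + i^4
3) i^2*33-5*i - 11*i^3-50 + i^4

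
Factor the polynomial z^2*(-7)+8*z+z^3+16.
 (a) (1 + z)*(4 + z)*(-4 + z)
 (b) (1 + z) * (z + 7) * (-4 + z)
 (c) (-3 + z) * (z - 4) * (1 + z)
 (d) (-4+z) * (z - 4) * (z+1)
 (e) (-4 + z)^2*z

We need to factor z^2*(-7)+8*z+z^3+16.
The factored form is (-4+z) * (z - 4) * (z+1).
d) (-4+z) * (z - 4) * (z+1)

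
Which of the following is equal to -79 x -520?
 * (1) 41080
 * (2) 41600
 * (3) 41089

-79 * -520 = 41080
1) 41080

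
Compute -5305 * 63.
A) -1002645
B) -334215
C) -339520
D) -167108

-5305 * 63 = -334215
B) -334215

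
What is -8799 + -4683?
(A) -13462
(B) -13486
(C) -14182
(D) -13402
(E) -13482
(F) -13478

-8799 + -4683 = -13482
E) -13482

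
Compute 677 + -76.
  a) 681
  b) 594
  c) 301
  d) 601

677 + -76 = 601
d) 601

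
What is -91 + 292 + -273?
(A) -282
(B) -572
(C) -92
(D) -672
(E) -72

First: -91 + 292 = 201
Then: 201 + -273 = -72
E) -72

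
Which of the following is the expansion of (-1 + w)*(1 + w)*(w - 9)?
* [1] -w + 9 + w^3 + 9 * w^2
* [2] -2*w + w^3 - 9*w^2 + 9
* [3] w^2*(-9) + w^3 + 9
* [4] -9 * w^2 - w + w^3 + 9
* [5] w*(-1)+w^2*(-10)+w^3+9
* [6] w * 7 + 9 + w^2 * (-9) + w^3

Expanding (-1 + w)*(1 + w)*(w - 9):
= -9 * w^2 - w + w^3 + 9
4) -9 * w^2 - w + w^3 + 9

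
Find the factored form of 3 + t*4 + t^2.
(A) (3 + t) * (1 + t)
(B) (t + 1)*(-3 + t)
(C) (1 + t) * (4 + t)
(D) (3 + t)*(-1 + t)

We need to factor 3 + t*4 + t^2.
The factored form is (3 + t) * (1 + t).
A) (3 + t) * (1 + t)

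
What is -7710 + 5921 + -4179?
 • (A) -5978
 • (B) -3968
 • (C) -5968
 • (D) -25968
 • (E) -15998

First: -7710 + 5921 = -1789
Then: -1789 + -4179 = -5968
C) -5968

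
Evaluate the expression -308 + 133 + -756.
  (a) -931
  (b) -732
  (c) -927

First: -308 + 133 = -175
Then: -175 + -756 = -931
a) -931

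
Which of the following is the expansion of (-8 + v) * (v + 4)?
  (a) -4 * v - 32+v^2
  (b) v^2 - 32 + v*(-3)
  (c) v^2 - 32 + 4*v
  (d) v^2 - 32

Expanding (-8 + v) * (v + 4):
= -4 * v - 32+v^2
a) -4 * v - 32+v^2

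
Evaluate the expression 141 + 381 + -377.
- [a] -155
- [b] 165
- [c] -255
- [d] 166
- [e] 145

First: 141 + 381 = 522
Then: 522 + -377 = 145
e) 145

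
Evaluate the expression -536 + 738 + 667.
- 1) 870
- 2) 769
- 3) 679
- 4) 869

First: -536 + 738 = 202
Then: 202 + 667 = 869
4) 869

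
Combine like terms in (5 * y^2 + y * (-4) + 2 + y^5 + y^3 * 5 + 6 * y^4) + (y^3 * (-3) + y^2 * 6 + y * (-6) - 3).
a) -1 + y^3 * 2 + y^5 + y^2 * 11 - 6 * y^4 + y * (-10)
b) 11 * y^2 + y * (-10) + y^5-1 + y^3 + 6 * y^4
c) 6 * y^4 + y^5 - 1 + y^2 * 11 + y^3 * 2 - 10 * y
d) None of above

Adding the polynomials and combining like terms:
(5*y^2 + y*(-4) + 2 + y^5 + y^3*5 + 6*y^4) + (y^3*(-3) + y^2*6 + y*(-6) - 3)
= 6 * y^4 + y^5 - 1 + y^2 * 11 + y^3 * 2 - 10 * y
c) 6 * y^4 + y^5 - 1 + y^2 * 11 + y^3 * 2 - 10 * y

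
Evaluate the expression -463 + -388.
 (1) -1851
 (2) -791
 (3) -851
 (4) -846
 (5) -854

-463 + -388 = -851
3) -851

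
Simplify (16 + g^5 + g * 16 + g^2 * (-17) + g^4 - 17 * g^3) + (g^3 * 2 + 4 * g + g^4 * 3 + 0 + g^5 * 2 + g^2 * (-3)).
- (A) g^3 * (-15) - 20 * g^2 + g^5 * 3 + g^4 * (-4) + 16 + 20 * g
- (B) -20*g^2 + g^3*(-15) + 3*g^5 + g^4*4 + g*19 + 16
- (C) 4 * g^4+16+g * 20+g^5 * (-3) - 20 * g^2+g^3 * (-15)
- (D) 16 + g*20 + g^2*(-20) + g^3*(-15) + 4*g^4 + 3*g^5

Adding the polynomials and combining like terms:
(16 + g^5 + g*16 + g^2*(-17) + g^4 - 17*g^3) + (g^3*2 + 4*g + g^4*3 + 0 + g^5*2 + g^2*(-3))
= 16 + g*20 + g^2*(-20) + g^3*(-15) + 4*g^4 + 3*g^5
D) 16 + g*20 + g^2*(-20) + g^3*(-15) + 4*g^4 + 3*g^5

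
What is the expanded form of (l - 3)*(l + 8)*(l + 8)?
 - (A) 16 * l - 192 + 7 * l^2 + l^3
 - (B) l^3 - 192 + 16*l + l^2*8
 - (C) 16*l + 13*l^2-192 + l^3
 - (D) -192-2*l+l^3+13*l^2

Expanding (l - 3)*(l + 8)*(l + 8):
= 16*l + 13*l^2-192 + l^3
C) 16*l + 13*l^2-192 + l^3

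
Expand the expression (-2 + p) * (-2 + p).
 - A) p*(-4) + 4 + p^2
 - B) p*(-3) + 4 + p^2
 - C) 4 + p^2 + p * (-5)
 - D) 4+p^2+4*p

Expanding (-2 + p) * (-2 + p):
= p*(-4) + 4 + p^2
A) p*(-4) + 4 + p^2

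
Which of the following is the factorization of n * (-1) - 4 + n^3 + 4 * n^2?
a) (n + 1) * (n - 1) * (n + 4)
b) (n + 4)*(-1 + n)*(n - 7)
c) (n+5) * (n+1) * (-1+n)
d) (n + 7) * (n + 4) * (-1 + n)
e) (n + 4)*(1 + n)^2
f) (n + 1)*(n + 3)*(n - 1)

We need to factor n * (-1) - 4 + n^3 + 4 * n^2.
The factored form is (n + 1) * (n - 1) * (n + 4).
a) (n + 1) * (n - 1) * (n + 4)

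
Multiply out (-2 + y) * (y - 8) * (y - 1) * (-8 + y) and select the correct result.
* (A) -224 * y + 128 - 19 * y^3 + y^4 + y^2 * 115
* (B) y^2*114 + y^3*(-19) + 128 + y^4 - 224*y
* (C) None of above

Expanding (-2 + y) * (y - 8) * (y - 1) * (-8 + y):
= y^2*114 + y^3*(-19) + 128 + y^4 - 224*y
B) y^2*114 + y^3*(-19) + 128 + y^4 - 224*y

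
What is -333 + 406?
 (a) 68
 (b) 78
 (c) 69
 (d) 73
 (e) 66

-333 + 406 = 73
d) 73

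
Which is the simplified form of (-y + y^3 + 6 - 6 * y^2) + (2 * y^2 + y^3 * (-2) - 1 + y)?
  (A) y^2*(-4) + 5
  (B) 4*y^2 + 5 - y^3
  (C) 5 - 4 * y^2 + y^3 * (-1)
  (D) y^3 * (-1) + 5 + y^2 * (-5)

Adding the polynomials and combining like terms:
(-y + y^3 + 6 - 6*y^2) + (2*y^2 + y^3*(-2) - 1 + y)
= 5 - 4 * y^2 + y^3 * (-1)
C) 5 - 4 * y^2 + y^3 * (-1)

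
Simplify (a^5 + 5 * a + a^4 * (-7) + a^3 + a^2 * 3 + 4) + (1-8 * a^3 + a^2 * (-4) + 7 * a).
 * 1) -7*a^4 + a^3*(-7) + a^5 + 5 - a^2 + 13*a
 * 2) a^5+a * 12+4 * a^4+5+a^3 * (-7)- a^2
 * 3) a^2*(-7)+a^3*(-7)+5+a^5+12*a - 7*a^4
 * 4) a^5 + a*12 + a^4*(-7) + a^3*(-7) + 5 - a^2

Adding the polynomials and combining like terms:
(a^5 + 5*a + a^4*(-7) + a^3 + a^2*3 + 4) + (1 - 8*a^3 + a^2*(-4) + 7*a)
= a^5 + a*12 + a^4*(-7) + a^3*(-7) + 5 - a^2
4) a^5 + a*12 + a^4*(-7) + a^3*(-7) + 5 - a^2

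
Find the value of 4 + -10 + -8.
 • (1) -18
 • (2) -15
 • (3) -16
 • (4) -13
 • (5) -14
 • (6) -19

First: 4 + -10 = -6
Then: -6 + -8 = -14
5) -14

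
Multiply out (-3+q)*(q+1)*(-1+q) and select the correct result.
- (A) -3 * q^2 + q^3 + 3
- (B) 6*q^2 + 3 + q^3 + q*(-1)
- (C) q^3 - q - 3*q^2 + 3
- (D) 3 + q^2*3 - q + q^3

Expanding (-3+q)*(q+1)*(-1+q):
= q^3 - q - 3*q^2 + 3
C) q^3 - q - 3*q^2 + 3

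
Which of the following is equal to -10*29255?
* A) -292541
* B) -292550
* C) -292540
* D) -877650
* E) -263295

-10 * 29255 = -292550
B) -292550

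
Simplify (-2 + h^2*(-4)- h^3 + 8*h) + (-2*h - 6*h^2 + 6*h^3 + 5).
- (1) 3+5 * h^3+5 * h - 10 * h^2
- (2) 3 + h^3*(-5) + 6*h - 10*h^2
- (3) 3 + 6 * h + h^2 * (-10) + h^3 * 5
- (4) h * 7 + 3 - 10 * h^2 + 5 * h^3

Adding the polynomials and combining like terms:
(-2 + h^2*(-4) - h^3 + 8*h) + (-2*h - 6*h^2 + 6*h^3 + 5)
= 3 + 6 * h + h^2 * (-10) + h^3 * 5
3) 3 + 6 * h + h^2 * (-10) + h^3 * 5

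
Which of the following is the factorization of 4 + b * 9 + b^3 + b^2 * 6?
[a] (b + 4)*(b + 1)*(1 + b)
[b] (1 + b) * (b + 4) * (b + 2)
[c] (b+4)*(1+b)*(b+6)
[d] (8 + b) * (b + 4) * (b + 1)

We need to factor 4 + b * 9 + b^3 + b^2 * 6.
The factored form is (b + 4)*(b + 1)*(1 + b).
a) (b + 4)*(b + 1)*(1 + b)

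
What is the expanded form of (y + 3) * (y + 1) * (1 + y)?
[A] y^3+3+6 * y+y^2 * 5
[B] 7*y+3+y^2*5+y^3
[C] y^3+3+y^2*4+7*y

Expanding (y + 3) * (y + 1) * (1 + y):
= 7*y+3+y^2*5+y^3
B) 7*y+3+y^2*5+y^3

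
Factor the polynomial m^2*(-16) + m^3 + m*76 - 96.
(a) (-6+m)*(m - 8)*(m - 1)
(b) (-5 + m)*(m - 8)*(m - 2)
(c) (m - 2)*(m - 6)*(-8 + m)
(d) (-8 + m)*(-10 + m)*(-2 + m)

We need to factor m^2*(-16) + m^3 + m*76 - 96.
The factored form is (m - 2)*(m - 6)*(-8 + m).
c) (m - 2)*(m - 6)*(-8 + m)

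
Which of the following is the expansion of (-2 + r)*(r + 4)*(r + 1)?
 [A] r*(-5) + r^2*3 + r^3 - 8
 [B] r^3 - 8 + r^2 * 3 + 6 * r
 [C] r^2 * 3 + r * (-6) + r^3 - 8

Expanding (-2 + r)*(r + 4)*(r + 1):
= r^2 * 3 + r * (-6) + r^3 - 8
C) r^2 * 3 + r * (-6) + r^3 - 8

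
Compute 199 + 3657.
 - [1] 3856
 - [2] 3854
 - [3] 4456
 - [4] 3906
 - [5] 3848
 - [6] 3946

199 + 3657 = 3856
1) 3856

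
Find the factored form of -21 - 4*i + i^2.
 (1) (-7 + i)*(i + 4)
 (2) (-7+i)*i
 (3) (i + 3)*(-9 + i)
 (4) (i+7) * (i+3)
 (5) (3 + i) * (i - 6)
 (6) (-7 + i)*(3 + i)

We need to factor -21 - 4*i + i^2.
The factored form is (-7 + i)*(3 + i).
6) (-7 + i)*(3 + i)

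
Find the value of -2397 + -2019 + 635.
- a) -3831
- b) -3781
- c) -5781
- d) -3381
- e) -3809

First: -2397 + -2019 = -4416
Then: -4416 + 635 = -3781
b) -3781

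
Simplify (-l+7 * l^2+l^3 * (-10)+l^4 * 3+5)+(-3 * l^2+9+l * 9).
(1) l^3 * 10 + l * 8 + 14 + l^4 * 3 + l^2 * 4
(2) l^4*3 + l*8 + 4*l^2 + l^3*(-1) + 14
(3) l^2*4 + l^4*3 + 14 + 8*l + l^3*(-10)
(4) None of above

Adding the polynomials and combining like terms:
(-l + 7*l^2 + l^3*(-10) + l^4*3 + 5) + (-3*l^2 + 9 + l*9)
= l^2*4 + l^4*3 + 14 + 8*l + l^3*(-10)
3) l^2*4 + l^4*3 + 14 + 8*l + l^3*(-10)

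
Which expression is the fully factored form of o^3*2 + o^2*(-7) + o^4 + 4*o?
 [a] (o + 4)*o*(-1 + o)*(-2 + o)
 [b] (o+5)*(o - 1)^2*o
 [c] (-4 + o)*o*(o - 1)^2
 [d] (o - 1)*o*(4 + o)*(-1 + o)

We need to factor o^3*2 + o^2*(-7) + o^4 + 4*o.
The factored form is (o - 1)*o*(4 + o)*(-1 + o).
d) (o - 1)*o*(4 + o)*(-1 + o)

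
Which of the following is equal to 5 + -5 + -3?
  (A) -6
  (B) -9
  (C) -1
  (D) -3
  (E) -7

First: 5 + -5 = 0
Then: 0 + -3 = -3
D) -3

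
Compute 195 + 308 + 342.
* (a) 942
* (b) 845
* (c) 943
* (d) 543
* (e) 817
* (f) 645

First: 195 + 308 = 503
Then: 503 + 342 = 845
b) 845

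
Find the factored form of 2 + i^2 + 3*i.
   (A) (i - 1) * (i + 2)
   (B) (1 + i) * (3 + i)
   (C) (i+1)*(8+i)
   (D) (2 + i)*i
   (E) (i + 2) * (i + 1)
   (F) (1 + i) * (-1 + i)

We need to factor 2 + i^2 + 3*i.
The factored form is (i + 2) * (i + 1).
E) (i + 2) * (i + 1)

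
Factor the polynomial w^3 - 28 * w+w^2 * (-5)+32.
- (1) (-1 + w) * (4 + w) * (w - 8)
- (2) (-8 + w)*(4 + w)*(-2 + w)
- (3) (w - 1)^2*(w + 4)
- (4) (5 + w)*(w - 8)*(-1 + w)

We need to factor w^3 - 28 * w+w^2 * (-5)+32.
The factored form is (-1 + w) * (4 + w) * (w - 8).
1) (-1 + w) * (4 + w) * (w - 8)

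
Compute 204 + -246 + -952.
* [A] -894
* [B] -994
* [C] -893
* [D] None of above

First: 204 + -246 = -42
Then: -42 + -952 = -994
B) -994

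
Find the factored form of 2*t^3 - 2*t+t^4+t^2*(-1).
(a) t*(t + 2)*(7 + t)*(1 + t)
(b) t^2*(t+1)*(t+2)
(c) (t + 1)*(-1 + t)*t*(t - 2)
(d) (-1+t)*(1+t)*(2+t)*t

We need to factor 2*t^3 - 2*t+t^4+t^2*(-1).
The factored form is (-1+t)*(1+t)*(2+t)*t.
d) (-1+t)*(1+t)*(2+t)*t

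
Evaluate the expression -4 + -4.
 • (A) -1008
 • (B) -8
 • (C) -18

-4 + -4 = -8
B) -8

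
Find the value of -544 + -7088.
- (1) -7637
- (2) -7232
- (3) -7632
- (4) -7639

-544 + -7088 = -7632
3) -7632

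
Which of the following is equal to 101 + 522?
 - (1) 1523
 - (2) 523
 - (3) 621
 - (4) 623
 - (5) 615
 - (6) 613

101 + 522 = 623
4) 623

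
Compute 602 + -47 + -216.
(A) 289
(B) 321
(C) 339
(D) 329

First: 602 + -47 = 555
Then: 555 + -216 = 339
C) 339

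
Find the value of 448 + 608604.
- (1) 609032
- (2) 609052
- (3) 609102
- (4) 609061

448 + 608604 = 609052
2) 609052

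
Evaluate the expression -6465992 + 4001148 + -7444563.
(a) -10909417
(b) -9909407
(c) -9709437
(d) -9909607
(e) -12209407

First: -6465992 + 4001148 = -2464844
Then: -2464844 + -7444563 = -9909407
b) -9909407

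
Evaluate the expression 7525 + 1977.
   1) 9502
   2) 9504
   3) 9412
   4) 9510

7525 + 1977 = 9502
1) 9502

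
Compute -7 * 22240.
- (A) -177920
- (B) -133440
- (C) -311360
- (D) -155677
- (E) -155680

-7 * 22240 = -155680
E) -155680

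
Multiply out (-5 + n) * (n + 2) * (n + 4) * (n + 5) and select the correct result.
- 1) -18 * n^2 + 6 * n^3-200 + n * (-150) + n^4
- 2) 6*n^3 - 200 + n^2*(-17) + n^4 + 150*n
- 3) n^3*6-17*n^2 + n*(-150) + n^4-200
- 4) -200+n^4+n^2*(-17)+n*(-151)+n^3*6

Expanding (-5 + n) * (n + 2) * (n + 4) * (n + 5):
= n^3*6-17*n^2 + n*(-150) + n^4-200
3) n^3*6-17*n^2 + n*(-150) + n^4-200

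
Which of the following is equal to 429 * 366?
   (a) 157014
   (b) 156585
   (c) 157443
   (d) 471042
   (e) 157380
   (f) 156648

429 * 366 = 157014
a) 157014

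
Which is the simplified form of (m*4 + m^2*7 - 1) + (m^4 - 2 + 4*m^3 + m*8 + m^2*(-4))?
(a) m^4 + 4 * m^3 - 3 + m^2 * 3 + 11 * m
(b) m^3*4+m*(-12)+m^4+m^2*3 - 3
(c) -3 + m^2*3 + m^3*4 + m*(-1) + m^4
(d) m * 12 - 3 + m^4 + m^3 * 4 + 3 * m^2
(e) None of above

Adding the polynomials and combining like terms:
(m*4 + m^2*7 - 1) + (m^4 - 2 + 4*m^3 + m*8 + m^2*(-4))
= m * 12 - 3 + m^4 + m^3 * 4 + 3 * m^2
d) m * 12 - 3 + m^4 + m^3 * 4 + 3 * m^2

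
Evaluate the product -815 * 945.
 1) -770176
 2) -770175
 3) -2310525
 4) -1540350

-815 * 945 = -770175
2) -770175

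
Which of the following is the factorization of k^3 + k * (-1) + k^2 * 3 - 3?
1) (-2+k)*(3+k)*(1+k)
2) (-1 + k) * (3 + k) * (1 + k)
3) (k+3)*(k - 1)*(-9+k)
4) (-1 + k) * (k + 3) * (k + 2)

We need to factor k^3 + k * (-1) + k^2 * 3 - 3.
The factored form is (-1 + k) * (3 + k) * (1 + k).
2) (-1 + k) * (3 + k) * (1 + k)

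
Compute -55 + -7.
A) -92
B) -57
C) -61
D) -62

-55 + -7 = -62
D) -62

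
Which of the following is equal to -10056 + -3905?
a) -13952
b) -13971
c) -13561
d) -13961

-10056 + -3905 = -13961
d) -13961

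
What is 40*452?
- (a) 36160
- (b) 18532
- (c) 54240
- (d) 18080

40 * 452 = 18080
d) 18080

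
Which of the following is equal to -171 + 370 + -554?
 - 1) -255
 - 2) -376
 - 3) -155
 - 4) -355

First: -171 + 370 = 199
Then: 199 + -554 = -355
4) -355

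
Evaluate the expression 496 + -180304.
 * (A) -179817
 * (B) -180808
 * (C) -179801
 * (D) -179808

496 + -180304 = -179808
D) -179808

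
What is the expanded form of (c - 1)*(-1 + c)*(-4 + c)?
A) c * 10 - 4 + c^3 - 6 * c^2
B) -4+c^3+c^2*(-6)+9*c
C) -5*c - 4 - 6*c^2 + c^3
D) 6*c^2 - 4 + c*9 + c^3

Expanding (c - 1)*(-1 + c)*(-4 + c):
= -4+c^3+c^2*(-6)+9*c
B) -4+c^3+c^2*(-6)+9*c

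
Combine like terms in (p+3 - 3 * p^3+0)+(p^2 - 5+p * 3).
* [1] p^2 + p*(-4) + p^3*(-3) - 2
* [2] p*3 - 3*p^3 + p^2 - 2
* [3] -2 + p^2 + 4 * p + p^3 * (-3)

Adding the polynomials and combining like terms:
(p + 3 - 3*p^3 + 0) + (p^2 - 5 + p*3)
= -2 + p^2 + 4 * p + p^3 * (-3)
3) -2 + p^2 + 4 * p + p^3 * (-3)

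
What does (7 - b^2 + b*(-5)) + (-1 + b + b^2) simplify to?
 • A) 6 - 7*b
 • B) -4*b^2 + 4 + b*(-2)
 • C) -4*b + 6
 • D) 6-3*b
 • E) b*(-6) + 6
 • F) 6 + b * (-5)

Adding the polynomials and combining like terms:
(7 - b^2 + b*(-5)) + (-1 + b + b^2)
= -4*b + 6
C) -4*b + 6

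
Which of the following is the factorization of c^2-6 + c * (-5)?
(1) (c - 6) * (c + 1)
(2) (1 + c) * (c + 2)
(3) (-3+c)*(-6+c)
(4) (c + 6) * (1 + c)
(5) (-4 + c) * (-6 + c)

We need to factor c^2-6 + c * (-5).
The factored form is (c - 6) * (c + 1).
1) (c - 6) * (c + 1)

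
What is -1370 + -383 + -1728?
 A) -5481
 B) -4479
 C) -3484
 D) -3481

First: -1370 + -383 = -1753
Then: -1753 + -1728 = -3481
D) -3481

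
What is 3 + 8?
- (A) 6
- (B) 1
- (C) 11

3 + 8 = 11
C) 11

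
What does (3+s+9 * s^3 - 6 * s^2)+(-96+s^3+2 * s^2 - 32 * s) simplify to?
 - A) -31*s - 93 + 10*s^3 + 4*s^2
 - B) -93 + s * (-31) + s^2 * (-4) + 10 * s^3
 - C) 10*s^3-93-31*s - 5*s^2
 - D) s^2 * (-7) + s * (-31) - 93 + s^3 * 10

Adding the polynomials and combining like terms:
(3 + s + 9*s^3 - 6*s^2) + (-96 + s^3 + 2*s^2 - 32*s)
= -93 + s * (-31) + s^2 * (-4) + 10 * s^3
B) -93 + s * (-31) + s^2 * (-4) + 10 * s^3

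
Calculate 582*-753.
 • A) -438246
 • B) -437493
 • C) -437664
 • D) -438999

582 * -753 = -438246
A) -438246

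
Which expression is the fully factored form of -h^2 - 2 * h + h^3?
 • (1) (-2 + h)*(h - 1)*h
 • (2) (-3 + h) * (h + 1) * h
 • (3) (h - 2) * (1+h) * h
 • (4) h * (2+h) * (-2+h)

We need to factor -h^2 - 2 * h + h^3.
The factored form is (h - 2) * (1+h) * h.
3) (h - 2) * (1+h) * h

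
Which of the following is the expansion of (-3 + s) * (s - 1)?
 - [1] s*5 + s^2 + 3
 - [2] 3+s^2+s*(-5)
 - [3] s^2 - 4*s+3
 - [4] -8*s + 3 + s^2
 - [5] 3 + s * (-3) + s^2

Expanding (-3 + s) * (s - 1):
= s^2 - 4*s+3
3) s^2 - 4*s+3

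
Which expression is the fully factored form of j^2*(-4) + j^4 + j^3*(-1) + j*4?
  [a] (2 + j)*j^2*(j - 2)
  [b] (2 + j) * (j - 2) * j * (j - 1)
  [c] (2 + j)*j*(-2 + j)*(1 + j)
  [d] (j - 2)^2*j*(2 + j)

We need to factor j^2*(-4) + j^4 + j^3*(-1) + j*4.
The factored form is (2 + j) * (j - 2) * j * (j - 1).
b) (2 + j) * (j - 2) * j * (j - 1)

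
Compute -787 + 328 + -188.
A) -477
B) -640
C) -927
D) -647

First: -787 + 328 = -459
Then: -459 + -188 = -647
D) -647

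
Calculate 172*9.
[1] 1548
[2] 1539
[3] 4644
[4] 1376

172 * 9 = 1548
1) 1548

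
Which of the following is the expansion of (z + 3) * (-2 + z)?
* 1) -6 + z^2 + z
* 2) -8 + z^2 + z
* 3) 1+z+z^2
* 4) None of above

Expanding (z + 3) * (-2 + z):
= -6 + z^2 + z
1) -6 + z^2 + z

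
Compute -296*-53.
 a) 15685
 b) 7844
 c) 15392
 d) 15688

-296 * -53 = 15688
d) 15688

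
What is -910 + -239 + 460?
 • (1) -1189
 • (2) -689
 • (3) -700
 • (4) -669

First: -910 + -239 = -1149
Then: -1149 + 460 = -689
2) -689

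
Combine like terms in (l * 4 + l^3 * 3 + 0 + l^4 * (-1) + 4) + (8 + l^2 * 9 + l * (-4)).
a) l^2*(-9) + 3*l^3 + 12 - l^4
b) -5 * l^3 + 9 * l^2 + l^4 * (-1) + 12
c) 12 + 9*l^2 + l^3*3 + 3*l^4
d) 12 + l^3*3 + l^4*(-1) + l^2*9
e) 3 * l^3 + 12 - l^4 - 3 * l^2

Adding the polynomials and combining like terms:
(l*4 + l^3*3 + 0 + l^4*(-1) + 4) + (8 + l^2*9 + l*(-4))
= 12 + l^3*3 + l^4*(-1) + l^2*9
d) 12 + l^3*3 + l^4*(-1) + l^2*9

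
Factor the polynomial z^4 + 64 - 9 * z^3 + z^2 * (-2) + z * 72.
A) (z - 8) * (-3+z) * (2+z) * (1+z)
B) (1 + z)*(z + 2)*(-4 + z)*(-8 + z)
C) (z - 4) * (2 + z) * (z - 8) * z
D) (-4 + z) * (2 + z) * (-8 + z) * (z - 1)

We need to factor z^4 + 64 - 9 * z^3 + z^2 * (-2) + z * 72.
The factored form is (1 + z)*(z + 2)*(-4 + z)*(-8 + z).
B) (1 + z)*(z + 2)*(-4 + z)*(-8 + z)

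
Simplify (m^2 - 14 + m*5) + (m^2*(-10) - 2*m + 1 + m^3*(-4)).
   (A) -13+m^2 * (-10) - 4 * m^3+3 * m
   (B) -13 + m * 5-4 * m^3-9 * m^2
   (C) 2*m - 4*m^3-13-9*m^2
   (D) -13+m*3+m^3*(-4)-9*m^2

Adding the polynomials and combining like terms:
(m^2 - 14 + m*5) + (m^2*(-10) - 2*m + 1 + m^3*(-4))
= -13+m*3+m^3*(-4)-9*m^2
D) -13+m*3+m^3*(-4)-9*m^2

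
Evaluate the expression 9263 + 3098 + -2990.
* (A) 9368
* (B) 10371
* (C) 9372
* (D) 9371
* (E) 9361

First: 9263 + 3098 = 12361
Then: 12361 + -2990 = 9371
D) 9371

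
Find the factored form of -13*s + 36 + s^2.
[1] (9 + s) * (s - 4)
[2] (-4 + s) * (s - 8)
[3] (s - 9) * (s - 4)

We need to factor -13*s + 36 + s^2.
The factored form is (s - 9) * (s - 4).
3) (s - 9) * (s - 4)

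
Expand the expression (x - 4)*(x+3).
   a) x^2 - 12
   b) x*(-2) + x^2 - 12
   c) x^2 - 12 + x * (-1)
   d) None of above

Expanding (x - 4)*(x+3):
= x^2 - 12 + x * (-1)
c) x^2 - 12 + x * (-1)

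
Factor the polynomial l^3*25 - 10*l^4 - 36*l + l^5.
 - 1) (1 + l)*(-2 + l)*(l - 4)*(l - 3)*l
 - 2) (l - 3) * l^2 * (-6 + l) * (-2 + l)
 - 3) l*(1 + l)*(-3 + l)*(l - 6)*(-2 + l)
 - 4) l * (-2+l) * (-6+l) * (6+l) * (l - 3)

We need to factor l^3*25 - 10*l^4 - 36*l + l^5.
The factored form is l*(1 + l)*(-3 + l)*(l - 6)*(-2 + l).
3) l*(1 + l)*(-3 + l)*(l - 6)*(-2 + l)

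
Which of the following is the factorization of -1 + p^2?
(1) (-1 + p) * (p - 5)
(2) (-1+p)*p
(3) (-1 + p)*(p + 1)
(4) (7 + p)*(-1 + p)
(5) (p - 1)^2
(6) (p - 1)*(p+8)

We need to factor -1 + p^2.
The factored form is (-1 + p)*(p + 1).
3) (-1 + p)*(p + 1)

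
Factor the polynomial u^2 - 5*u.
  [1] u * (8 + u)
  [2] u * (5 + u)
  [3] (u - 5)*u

We need to factor u^2 - 5*u.
The factored form is (u - 5)*u.
3) (u - 5)*u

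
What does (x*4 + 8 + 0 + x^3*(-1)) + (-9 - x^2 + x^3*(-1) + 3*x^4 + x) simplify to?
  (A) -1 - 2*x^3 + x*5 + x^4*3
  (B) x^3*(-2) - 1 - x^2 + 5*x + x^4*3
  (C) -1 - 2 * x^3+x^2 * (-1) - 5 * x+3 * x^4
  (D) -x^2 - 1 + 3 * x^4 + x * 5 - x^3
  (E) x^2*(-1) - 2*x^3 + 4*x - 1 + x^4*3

Adding the polynomials and combining like terms:
(x*4 + 8 + 0 + x^3*(-1)) + (-9 - x^2 + x^3*(-1) + 3*x^4 + x)
= x^3*(-2) - 1 - x^2 + 5*x + x^4*3
B) x^3*(-2) - 1 - x^2 + 5*x + x^4*3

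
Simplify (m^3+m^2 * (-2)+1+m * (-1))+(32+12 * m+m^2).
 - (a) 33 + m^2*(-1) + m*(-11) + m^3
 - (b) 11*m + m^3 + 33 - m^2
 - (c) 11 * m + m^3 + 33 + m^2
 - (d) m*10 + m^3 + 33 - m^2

Adding the polynomials and combining like terms:
(m^3 + m^2*(-2) + 1 + m*(-1)) + (32 + 12*m + m^2)
= 11*m + m^3 + 33 - m^2
b) 11*m + m^3 + 33 - m^2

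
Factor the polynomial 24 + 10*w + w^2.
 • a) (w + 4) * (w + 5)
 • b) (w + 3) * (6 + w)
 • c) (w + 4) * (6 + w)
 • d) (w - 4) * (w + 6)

We need to factor 24 + 10*w + w^2.
The factored form is (w + 4) * (6 + w).
c) (w + 4) * (6 + w)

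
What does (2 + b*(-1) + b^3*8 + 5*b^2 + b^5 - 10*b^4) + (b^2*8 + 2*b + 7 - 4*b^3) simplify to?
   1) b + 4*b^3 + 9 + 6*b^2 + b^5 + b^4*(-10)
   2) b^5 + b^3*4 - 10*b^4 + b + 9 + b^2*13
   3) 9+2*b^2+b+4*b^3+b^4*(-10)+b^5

Adding the polynomials and combining like terms:
(2 + b*(-1) + b^3*8 + 5*b^2 + b^5 - 10*b^4) + (b^2*8 + 2*b + 7 - 4*b^3)
= b^5 + b^3*4 - 10*b^4 + b + 9 + b^2*13
2) b^5 + b^3*4 - 10*b^4 + b + 9 + b^2*13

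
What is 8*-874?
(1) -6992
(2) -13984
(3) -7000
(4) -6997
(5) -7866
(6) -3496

8 * -874 = -6992
1) -6992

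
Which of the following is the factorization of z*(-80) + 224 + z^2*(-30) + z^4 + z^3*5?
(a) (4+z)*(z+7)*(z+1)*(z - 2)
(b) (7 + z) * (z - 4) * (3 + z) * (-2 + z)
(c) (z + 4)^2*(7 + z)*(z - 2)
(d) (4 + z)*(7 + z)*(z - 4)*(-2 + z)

We need to factor z*(-80) + 224 + z^2*(-30) + z^4 + z^3*5.
The factored form is (4 + z)*(7 + z)*(z - 4)*(-2 + z).
d) (4 + z)*(7 + z)*(z - 4)*(-2 + z)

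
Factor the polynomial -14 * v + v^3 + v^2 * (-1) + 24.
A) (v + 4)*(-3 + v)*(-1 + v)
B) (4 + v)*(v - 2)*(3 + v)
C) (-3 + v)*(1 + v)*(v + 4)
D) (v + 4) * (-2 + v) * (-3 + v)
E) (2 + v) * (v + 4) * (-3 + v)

We need to factor -14 * v + v^3 + v^2 * (-1) + 24.
The factored form is (v + 4) * (-2 + v) * (-3 + v).
D) (v + 4) * (-2 + v) * (-3 + v)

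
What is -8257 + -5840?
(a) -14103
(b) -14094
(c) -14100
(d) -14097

-8257 + -5840 = -14097
d) -14097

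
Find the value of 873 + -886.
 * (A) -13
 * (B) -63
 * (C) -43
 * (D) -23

873 + -886 = -13
A) -13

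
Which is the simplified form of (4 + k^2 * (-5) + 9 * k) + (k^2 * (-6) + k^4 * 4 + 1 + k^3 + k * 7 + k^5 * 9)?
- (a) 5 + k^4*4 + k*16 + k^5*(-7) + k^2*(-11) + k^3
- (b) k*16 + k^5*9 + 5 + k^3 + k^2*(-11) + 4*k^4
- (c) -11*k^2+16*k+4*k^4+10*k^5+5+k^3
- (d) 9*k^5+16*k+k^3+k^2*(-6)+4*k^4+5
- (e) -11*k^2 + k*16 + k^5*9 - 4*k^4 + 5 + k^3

Adding the polynomials and combining like terms:
(4 + k^2*(-5) + 9*k) + (k^2*(-6) + k^4*4 + 1 + k^3 + k*7 + k^5*9)
= k*16 + k^5*9 + 5 + k^3 + k^2*(-11) + 4*k^4
b) k*16 + k^5*9 + 5 + k^3 + k^2*(-11) + 4*k^4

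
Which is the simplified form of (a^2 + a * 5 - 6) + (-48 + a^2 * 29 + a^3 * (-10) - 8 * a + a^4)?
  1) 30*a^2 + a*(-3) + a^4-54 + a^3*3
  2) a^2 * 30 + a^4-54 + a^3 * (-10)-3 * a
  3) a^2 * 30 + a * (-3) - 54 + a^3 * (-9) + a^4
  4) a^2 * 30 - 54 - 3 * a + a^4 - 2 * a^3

Adding the polynomials and combining like terms:
(a^2 + a*5 - 6) + (-48 + a^2*29 + a^3*(-10) - 8*a + a^4)
= a^2 * 30 + a^4-54 + a^3 * (-10)-3 * a
2) a^2 * 30 + a^4-54 + a^3 * (-10)-3 * a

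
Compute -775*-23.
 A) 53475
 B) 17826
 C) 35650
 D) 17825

-775 * -23 = 17825
D) 17825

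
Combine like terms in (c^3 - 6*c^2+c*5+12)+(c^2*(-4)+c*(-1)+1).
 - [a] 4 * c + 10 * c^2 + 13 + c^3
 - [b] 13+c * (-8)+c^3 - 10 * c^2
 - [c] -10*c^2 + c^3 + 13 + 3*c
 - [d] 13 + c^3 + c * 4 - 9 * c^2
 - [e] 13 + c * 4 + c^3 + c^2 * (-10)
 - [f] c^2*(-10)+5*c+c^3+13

Adding the polynomials and combining like terms:
(c^3 - 6*c^2 + c*5 + 12) + (c^2*(-4) + c*(-1) + 1)
= 13 + c * 4 + c^3 + c^2 * (-10)
e) 13 + c * 4 + c^3 + c^2 * (-10)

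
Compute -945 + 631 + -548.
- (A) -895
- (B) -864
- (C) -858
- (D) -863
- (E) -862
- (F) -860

First: -945 + 631 = -314
Then: -314 + -548 = -862
E) -862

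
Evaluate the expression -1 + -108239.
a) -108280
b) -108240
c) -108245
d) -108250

-1 + -108239 = -108240
b) -108240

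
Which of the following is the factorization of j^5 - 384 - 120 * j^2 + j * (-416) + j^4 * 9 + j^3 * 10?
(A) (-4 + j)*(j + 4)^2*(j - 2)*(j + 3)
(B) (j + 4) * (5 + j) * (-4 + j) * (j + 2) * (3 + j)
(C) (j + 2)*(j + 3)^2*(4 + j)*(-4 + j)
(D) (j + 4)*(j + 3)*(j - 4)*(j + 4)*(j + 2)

We need to factor j^5 - 384 - 120 * j^2 + j * (-416) + j^4 * 9 + j^3 * 10.
The factored form is (j + 4)*(j + 3)*(j - 4)*(j + 4)*(j + 2).
D) (j + 4)*(j + 3)*(j - 4)*(j + 4)*(j + 2)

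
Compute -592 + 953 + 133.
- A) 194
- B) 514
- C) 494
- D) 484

First: -592 + 953 = 361
Then: 361 + 133 = 494
C) 494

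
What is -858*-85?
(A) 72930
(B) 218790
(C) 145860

-858 * -85 = 72930
A) 72930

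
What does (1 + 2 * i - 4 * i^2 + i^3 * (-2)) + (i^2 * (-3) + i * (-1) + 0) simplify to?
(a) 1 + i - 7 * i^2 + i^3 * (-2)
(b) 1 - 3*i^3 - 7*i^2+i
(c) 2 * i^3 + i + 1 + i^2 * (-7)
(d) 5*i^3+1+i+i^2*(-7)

Adding the polynomials and combining like terms:
(1 + 2*i - 4*i^2 + i^3*(-2)) + (i^2*(-3) + i*(-1) + 0)
= 1 + i - 7 * i^2 + i^3 * (-2)
a) 1 + i - 7 * i^2 + i^3 * (-2)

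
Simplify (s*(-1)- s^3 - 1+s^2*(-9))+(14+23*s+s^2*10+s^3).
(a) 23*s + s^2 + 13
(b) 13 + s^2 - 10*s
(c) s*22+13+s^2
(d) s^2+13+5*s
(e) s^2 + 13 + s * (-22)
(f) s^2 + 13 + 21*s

Adding the polynomials and combining like terms:
(s*(-1) - s^3 - 1 + s^2*(-9)) + (14 + 23*s + s^2*10 + s^3)
= s*22+13+s^2
c) s*22+13+s^2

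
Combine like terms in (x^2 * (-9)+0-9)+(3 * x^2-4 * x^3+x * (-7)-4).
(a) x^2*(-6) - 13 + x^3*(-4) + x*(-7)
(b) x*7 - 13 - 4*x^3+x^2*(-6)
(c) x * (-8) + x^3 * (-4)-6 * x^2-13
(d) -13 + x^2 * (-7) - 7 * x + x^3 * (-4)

Adding the polynomials and combining like terms:
(x^2*(-9) + 0 - 9) + (3*x^2 - 4*x^3 + x*(-7) - 4)
= x^2*(-6) - 13 + x^3*(-4) + x*(-7)
a) x^2*(-6) - 13 + x^3*(-4) + x*(-7)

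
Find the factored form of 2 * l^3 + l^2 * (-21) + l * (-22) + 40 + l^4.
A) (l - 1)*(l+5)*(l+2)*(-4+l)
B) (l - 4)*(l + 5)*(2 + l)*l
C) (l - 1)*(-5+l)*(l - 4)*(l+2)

We need to factor 2 * l^3 + l^2 * (-21) + l * (-22) + 40 + l^4.
The factored form is (l - 1)*(l+5)*(l+2)*(-4+l).
A) (l - 1)*(l+5)*(l+2)*(-4+l)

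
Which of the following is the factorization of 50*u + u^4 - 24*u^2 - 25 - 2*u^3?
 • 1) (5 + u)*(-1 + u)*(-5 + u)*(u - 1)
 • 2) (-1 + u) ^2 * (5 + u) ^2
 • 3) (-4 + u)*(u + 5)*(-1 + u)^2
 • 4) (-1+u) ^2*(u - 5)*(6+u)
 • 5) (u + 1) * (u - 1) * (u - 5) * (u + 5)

We need to factor 50*u + u^4 - 24*u^2 - 25 - 2*u^3.
The factored form is (5 + u)*(-1 + u)*(-5 + u)*(u - 1).
1) (5 + u)*(-1 + u)*(-5 + u)*(u - 1)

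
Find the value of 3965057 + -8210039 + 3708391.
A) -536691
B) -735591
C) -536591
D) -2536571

First: 3965057 + -8210039 = -4244982
Then: -4244982 + 3708391 = -536591
C) -536591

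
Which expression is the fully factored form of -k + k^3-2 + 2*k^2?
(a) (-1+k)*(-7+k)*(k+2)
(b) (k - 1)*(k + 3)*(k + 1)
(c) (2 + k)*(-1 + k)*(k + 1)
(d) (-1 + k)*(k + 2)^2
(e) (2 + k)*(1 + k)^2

We need to factor -k + k^3-2 + 2*k^2.
The factored form is (2 + k)*(-1 + k)*(k + 1).
c) (2 + k)*(-1 + k)*(k + 1)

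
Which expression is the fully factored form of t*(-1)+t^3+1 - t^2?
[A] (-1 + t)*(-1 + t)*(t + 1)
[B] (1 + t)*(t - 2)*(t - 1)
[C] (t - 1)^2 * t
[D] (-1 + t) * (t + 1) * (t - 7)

We need to factor t*(-1)+t^3+1 - t^2.
The factored form is (-1 + t)*(-1 + t)*(t + 1).
A) (-1 + t)*(-1 + t)*(t + 1)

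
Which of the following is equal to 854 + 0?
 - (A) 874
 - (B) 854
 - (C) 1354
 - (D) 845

854 + 0 = 854
B) 854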